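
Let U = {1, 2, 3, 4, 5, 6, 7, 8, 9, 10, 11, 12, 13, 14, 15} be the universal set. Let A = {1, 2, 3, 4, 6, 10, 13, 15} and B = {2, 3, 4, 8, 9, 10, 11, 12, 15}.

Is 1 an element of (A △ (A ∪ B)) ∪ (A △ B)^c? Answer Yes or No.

1 ∈ A and 1 ∉ B, so 1 ∈ A ∪ B
1 ∈ A and 1 ∈ (A ∪ B), so 1 ∉ A △ (A ∪ B)
1 ∈ A and 1 ∉ B, so 1 ∈ A △ B
1 ∉ (A △ B)^c since 1 ∈ (A △ B)
1 ∉ (A △ (A ∪ B)) and 1 ∉ (A △ B)^c, so 1 ∉ (A △ (A ∪ B)) ∪ (A △ B)^c

No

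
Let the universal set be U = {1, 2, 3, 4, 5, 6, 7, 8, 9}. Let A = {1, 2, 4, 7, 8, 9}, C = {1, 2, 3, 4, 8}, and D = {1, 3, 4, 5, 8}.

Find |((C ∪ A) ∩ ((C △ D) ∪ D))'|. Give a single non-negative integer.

C ∪ A = {1, 2, 3, 4, 7, 8, 9}
C △ D = {2, 5}
(C △ D) ∪ D = {1, 2, 3, 4, 5, 8}
(C ∪ A) ∩ ((C △ D) ∪ D) = {1, 2, 3, 4, 8}
((C ∪ A) ∩ ((C △ D) ∪ D))' = {5, 6, 7, 9}
|((C ∪ A) ∩ ((C △ D) ∪ D))'| = 4

4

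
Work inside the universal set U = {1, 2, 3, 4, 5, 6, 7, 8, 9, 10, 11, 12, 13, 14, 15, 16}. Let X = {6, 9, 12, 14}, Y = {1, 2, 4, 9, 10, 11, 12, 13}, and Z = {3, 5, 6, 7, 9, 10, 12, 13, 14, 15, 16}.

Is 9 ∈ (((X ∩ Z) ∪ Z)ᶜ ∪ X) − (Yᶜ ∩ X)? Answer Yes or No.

Yes

9 ∈ X and 9 ∈ Z, so 9 ∈ X ∩ Z
9 ∈ (X ∩ Z) and 9 ∈ Z, so 9 ∈ (X ∩ Z) ∪ Z
9 ∉ ((X ∩ Z) ∪ Z)ᶜ since 9 ∈ ((X ∩ Z) ∪ Z)
9 ∉ ((X ∩ Z) ∪ Z)ᶜ and 9 ∈ X, so 9 ∈ ((X ∩ Z) ∪ Z)ᶜ ∪ X
9 ∈ Y, so 9 ∉ Yᶜ
9 ∉ Yᶜ and 9 ∈ X, so 9 ∉ Yᶜ ∩ X
9 ∈ (((X ∩ Z) ∪ Z)ᶜ ∪ X) and 9 ∉ (Yᶜ ∩ X), so 9 ∈ (((X ∩ Z) ∪ Z)ᶜ ∪ X) − (Yᶜ ∩ X)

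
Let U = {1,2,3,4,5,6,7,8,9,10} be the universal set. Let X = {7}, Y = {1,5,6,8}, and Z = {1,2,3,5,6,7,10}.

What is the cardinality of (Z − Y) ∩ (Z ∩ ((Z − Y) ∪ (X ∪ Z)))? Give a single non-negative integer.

Z − Y = {2,3,7,10}
X ∪ Z = {1,2,3,5,6,7,10}
(Z − Y) ∪ (X ∪ Z) = {1,2,3,5,6,7,10}
Z ∩ ((Z − Y) ∪ (X ∪ Z)) = {1,2,3,5,6,7,10}
(Z − Y) ∩ (Z ∩ ((Z − Y) ∪ (X ∪ Z))) = {2,3,7,10}
|(Z − Y) ∩ (Z ∩ ((Z − Y) ∪ (X ∪ Z)))| = 4

4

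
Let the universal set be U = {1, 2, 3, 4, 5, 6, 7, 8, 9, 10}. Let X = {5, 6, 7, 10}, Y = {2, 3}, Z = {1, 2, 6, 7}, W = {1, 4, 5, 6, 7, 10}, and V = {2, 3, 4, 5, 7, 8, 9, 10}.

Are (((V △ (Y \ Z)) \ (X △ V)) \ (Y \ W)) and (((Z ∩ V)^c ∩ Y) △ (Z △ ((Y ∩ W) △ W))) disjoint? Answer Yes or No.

Y \ Z = {3}
V △ (Y \ Z) = {2, 4, 5, 7, 8, 9, 10}
X △ V = {2, 3, 4, 6, 8, 9}
(V △ (Y \ Z)) \ (X △ V) = {5, 7, 10}
Y \ W = {2, 3}
((V △ (Y \ Z)) \ (X △ V)) \ (Y \ W) = {5, 7, 10}
Z ∩ V = {2, 7}
(Z ∩ V)^c = {1, 3, 4, 5, 6, 8, 9, 10}
(Z ∩ V)^c ∩ Y = {3}
Y ∩ W = {}
(Y ∩ W) △ W = {1, 4, 5, 6, 7, 10}
Z △ ((Y ∩ W) △ W) = {2, 4, 5, 10}
((Z ∩ V)^c ∩ Y) △ (Z △ ((Y ∩ W) △ W)) = {2, 3, 4, 5, 10}
5 lies in both, so they are not disjoint.

No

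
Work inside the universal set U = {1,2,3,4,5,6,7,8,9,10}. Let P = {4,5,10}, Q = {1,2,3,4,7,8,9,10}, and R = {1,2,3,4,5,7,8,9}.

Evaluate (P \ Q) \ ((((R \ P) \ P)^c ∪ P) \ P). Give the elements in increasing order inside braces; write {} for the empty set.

P \ Q = {5}
R \ P = {1,2,3,7,8,9}
(R \ P) \ P = {1,2,3,7,8,9}
((R \ P) \ P)^c = {4,5,6,10}
((R \ P) \ P)^c ∪ P = {4,5,6,10}
(((R \ P) \ P)^c ∪ P) \ P = {6}
(P \ Q) \ ((((R \ P) \ P)^c ∪ P) \ P) = {5}

{5}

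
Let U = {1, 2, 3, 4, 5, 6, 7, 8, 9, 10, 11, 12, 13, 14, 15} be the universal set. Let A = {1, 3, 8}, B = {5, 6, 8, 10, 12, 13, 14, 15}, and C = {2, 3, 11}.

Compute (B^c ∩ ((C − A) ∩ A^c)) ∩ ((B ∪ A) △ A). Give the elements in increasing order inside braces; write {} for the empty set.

{}

B^c = {1, 2, 3, 4, 7, 9, 11}
C − A = {2, 11}
A^c = {2, 4, 5, 6, 7, 9, 10, 11, 12, 13, 14, 15}
(C − A) ∩ A^c = {2, 11}
B^c ∩ ((C − A) ∩ A^c) = {2, 11}
B ∪ A = {1, 3, 5, 6, 8, 10, 12, 13, 14, 15}
(B ∪ A) △ A = {5, 6, 10, 12, 13, 14, 15}
(B^c ∩ ((C − A) ∩ A^c)) ∩ ((B ∪ A) △ A) = {}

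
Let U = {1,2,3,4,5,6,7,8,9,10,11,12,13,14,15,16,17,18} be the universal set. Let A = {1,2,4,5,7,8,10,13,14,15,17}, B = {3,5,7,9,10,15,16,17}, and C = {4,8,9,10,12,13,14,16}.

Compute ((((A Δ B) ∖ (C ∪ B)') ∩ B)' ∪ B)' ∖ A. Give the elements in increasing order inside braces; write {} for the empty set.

{}

A Δ B = {1,2,3,4,8,9,13,14,16}
C ∪ B = {3,4,5,7,8,9,10,12,13,14,15,16,17}
(C ∪ B)' = {1,2,6,11,18}
(A Δ B) ∖ (C ∪ B)' = {3,4,8,9,13,14,16}
((A Δ B) ∖ (C ∪ B)') ∩ B = {3,9,16}
(((A Δ B) ∖ (C ∪ B)') ∩ B)' = {1,2,4,5,6,7,8,10,11,12,13,14,15,17,18}
(((A Δ B) ∖ (C ∪ B)') ∩ B)' ∪ B = {1,2,3,4,5,6,7,8,9,10,11,12,13,14,15,16,17,18}
((((A Δ B) ∖ (C ∪ B)') ∩ B)' ∪ B)' = {}
((((A Δ B) ∖ (C ∪ B)') ∩ B)' ∪ B)' ∖ A = {}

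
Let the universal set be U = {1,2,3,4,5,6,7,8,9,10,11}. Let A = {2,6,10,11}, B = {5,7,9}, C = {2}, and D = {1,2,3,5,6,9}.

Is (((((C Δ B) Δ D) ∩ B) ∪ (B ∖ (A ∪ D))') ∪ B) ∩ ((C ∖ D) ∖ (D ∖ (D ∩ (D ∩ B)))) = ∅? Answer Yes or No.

Yes

C Δ B = {2,5,7,9}
(C Δ B) Δ D = {1,3,6,7}
((C Δ B) Δ D) ∩ B = {7}
A ∪ D = {1,2,3,5,6,9,10,11}
B ∖ (A ∪ D) = {7}
(B ∖ (A ∪ D))' = {1,2,3,4,5,6,8,9,10,11}
(((C Δ B) Δ D) ∩ B) ∪ (B ∖ (A ∪ D))' = {1,2,3,4,5,6,7,8,9,10,11}
((((C Δ B) Δ D) ∩ B) ∪ (B ∖ (A ∪ D))') ∪ B = {1,2,3,4,5,6,7,8,9,10,11}
C ∖ D = {}
D ∩ B = {5,9}
D ∩ (D ∩ B) = {5,9}
D ∖ (D ∩ (D ∩ B)) = {1,2,3,6}
(C ∖ D) ∖ (D ∖ (D ∩ (D ∩ B))) = {}
{1,2,3,4,5,6,7,8,9,10,11} and {} share no elements.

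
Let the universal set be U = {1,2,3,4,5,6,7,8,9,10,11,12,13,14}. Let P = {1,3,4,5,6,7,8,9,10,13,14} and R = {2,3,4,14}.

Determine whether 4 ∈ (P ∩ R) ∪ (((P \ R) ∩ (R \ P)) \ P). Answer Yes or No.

4 ∈ P and 4 ∈ R, so 4 ∈ P ∩ R
4 ∈ P and 4 ∈ R, so 4 ∉ P \ R
4 ∈ R and 4 ∈ P, so 4 ∉ R \ P
4 ∉ (P \ R) and 4 ∉ (R \ P), so 4 ∉ (P \ R) ∩ (R \ P)
4 ∉ ((P \ R) ∩ (R \ P)) and 4 ∈ P, so 4 ∉ ((P \ R) ∩ (R \ P)) \ P
4 ∈ (P ∩ R) and 4 ∉ (((P \ R) ∩ (R \ P)) \ P), so 4 ∈ (P ∩ R) ∪ (((P \ R) ∩ (R \ P)) \ P)

Yes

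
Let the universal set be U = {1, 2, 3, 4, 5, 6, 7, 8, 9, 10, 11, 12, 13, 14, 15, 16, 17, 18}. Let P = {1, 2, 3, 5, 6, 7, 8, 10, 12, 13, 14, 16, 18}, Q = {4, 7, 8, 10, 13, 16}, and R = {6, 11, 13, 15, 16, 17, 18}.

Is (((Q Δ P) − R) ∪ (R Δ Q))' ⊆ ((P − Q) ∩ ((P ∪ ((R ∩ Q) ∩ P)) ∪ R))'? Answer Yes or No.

Q Δ P = {1, 2, 3, 4, 5, 6, 12, 14, 18}
(Q Δ P) − R = {1, 2, 3, 4, 5, 12, 14}
R Δ Q = {4, 6, 7, 8, 10, 11, 15, 17, 18}
((Q Δ P) − R) ∪ (R Δ Q) = {1, 2, 3, 4, 5, 6, 7, 8, 10, 11, 12, 14, 15, 17, 18}
(((Q Δ P) − R) ∪ (R Δ Q))' = {9, 13, 16}
P − Q = {1, 2, 3, 5, 6, 12, 14, 18}
R ∩ Q = {13, 16}
(R ∩ Q) ∩ P = {13, 16}
P ∪ ((R ∩ Q) ∩ P) = {1, 2, 3, 5, 6, 7, 8, 10, 12, 13, 14, 16, 18}
(P ∪ ((R ∩ Q) ∩ P)) ∪ R = {1, 2, 3, 5, 6, 7, 8, 10, 11, 12, 13, 14, 15, 16, 17, 18}
(P − Q) ∩ ((P ∪ ((R ∩ Q) ∩ P)) ∪ R) = {1, 2, 3, 5, 6, 12, 14, 18}
((P − Q) ∩ ((P ∪ ((R ∩ Q) ∩ P)) ∪ R))' = {4, 7, 8, 9, 10, 11, 13, 15, 16, 17}
Every element of {9, 13, 16} is in {4, 7, 8, 9, 10, 11, 13, 15, 16, 17}, so (((Q Δ P) − R) ∪ (R Δ Q))' ⊆ ((P − Q) ∩ ((P ∪ ((R ∩ Q) ∩ P)) ∪ R))'.

Yes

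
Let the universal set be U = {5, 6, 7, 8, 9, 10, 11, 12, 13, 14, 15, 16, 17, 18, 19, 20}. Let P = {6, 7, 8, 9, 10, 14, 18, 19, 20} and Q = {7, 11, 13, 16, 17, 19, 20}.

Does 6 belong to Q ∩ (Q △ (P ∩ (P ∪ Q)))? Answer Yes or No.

6 ∈ P and 6 ∉ Q, so 6 ∈ P ∪ Q
6 ∈ P and 6 ∈ (P ∪ Q), so 6 ∈ P ∩ (P ∪ Q)
6 ∉ Q and 6 ∈ (P ∩ (P ∪ Q)), so 6 ∈ Q △ (P ∩ (P ∪ Q))
6 ∉ Q and 6 ∈ (Q △ (P ∩ (P ∪ Q))), so 6 ∉ Q ∩ (Q △ (P ∩ (P ∪ Q)))

No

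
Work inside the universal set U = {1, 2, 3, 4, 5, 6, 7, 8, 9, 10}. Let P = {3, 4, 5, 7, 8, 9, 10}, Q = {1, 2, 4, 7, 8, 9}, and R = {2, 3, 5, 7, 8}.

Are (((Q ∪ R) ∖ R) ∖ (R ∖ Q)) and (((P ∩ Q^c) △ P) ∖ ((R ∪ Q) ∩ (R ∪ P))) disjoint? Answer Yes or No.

Q ∪ R = {1, 2, 3, 4, 5, 7, 8, 9}
(Q ∪ R) ∖ R = {1, 4, 9}
R ∖ Q = {3, 5}
((Q ∪ R) ∖ R) ∖ (R ∖ Q) = {1, 4, 9}
Q^c = {3, 5, 6, 10}
P ∩ Q^c = {3, 5, 10}
(P ∩ Q^c) △ P = {4, 7, 8, 9}
R ∪ Q = {1, 2, 3, 4, 5, 7, 8, 9}
R ∪ P = {2, 3, 4, 5, 7, 8, 9, 10}
(R ∪ Q) ∩ (R ∪ P) = {2, 3, 4, 5, 7, 8, 9}
((P ∩ Q^c) △ P) ∖ ((R ∪ Q) ∩ (R ∪ P)) = {}
{1, 4, 9} and {} share no elements.

Yes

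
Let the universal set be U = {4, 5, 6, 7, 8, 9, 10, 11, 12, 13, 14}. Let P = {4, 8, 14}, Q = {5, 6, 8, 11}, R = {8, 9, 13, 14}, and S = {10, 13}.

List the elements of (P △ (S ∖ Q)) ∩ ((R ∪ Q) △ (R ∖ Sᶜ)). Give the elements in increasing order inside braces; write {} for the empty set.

S ∖ Q = {10, 13}
P △ (S ∖ Q) = {4, 8, 10, 13, 14}
R ∪ Q = {5, 6, 8, 9, 11, 13, 14}
Sᶜ = {4, 5, 6, 7, 8, 9, 11, 12, 14}
R ∖ Sᶜ = {13}
(R ∪ Q) △ (R ∖ Sᶜ) = {5, 6, 8, 9, 11, 14}
(P △ (S ∖ Q)) ∩ ((R ∪ Q) △ (R ∖ Sᶜ)) = {8, 14}

{8, 14}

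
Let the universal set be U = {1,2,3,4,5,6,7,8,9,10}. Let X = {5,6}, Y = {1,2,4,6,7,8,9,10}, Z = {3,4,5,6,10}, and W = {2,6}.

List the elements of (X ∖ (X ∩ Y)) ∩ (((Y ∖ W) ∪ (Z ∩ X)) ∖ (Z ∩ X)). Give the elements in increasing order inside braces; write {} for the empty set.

{}

X ∩ Y = {6}
X ∖ (X ∩ Y) = {5}
Y ∖ W = {1,4,7,8,9,10}
Z ∩ X = {5,6}
(Y ∖ W) ∪ (Z ∩ X) = {1,4,5,6,7,8,9,10}
((Y ∖ W) ∪ (Z ∩ X)) ∖ (Z ∩ X) = {1,4,7,8,9,10}
(X ∖ (X ∩ Y)) ∩ (((Y ∖ W) ∪ (Z ∩ X)) ∖ (Z ∩ X)) = {}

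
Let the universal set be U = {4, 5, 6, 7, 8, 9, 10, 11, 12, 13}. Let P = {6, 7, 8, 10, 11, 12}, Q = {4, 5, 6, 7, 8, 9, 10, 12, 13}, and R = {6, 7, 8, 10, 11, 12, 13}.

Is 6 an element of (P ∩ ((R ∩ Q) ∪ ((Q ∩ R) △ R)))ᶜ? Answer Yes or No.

No

6 ∈ R and 6 ∈ Q, so 6 ∈ R ∩ Q
6 ∈ Q and 6 ∈ R, so 6 ∈ Q ∩ R
6 ∈ (Q ∩ R) and 6 ∈ R, so 6 ∉ (Q ∩ R) △ R
6 ∈ (R ∩ Q) and 6 ∉ ((Q ∩ R) △ R), so 6 ∈ (R ∩ Q) ∪ ((Q ∩ R) △ R)
6 ∈ P and 6 ∈ ((R ∩ Q) ∪ ((Q ∩ R) △ R)), so 6 ∈ P ∩ ((R ∩ Q) ∪ ((Q ∩ R) △ R))
6 ∉ (P ∩ ((R ∩ Q) ∪ ((Q ∩ R) △ R)))ᶜ since 6 ∈ (P ∩ ((R ∩ Q) ∪ ((Q ∩ R) △ R)))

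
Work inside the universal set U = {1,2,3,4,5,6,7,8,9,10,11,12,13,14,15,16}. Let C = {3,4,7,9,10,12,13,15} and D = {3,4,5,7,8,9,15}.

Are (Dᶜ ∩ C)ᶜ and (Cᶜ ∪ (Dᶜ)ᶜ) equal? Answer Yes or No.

Yes

Dᶜ = {1,2,6,10,11,12,13,14,16}
Dᶜ ∩ C = {10,12,13}
(Dᶜ ∩ C)ᶜ = {1,2,3,4,5,6,7,8,9,11,14,15,16}
Cᶜ = {1,2,5,6,8,11,14,16}
(Dᶜ)ᶜ = {3,4,5,7,8,9,15}
Cᶜ ∪ (Dᶜ)ᶜ = {1,2,3,4,5,6,7,8,9,11,14,15,16}
Both equal {1,2,3,4,5,6,7,8,9,11,14,15,16}, so (Dᶜ ∩ C)ᶜ = Cᶜ ∪ (Dᶜ)ᶜ.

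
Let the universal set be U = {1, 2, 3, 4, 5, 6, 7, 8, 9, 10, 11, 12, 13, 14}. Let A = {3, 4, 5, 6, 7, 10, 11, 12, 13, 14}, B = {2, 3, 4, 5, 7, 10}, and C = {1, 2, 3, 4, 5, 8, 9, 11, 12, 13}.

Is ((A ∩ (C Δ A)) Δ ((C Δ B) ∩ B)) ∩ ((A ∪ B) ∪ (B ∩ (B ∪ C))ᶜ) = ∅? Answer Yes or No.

C Δ A = {1, 2, 6, 7, 8, 9, 10, 14}
A ∩ (C Δ A) = {6, 7, 10, 14}
C Δ B = {1, 7, 8, 9, 10, 11, 12, 13}
(C Δ B) ∩ B = {7, 10}
(A ∩ (C Δ A)) Δ ((C Δ B) ∩ B) = {6, 14}
A ∪ B = {2, 3, 4, 5, 6, 7, 10, 11, 12, 13, 14}
B ∪ C = {1, 2, 3, 4, 5, 7, 8, 9, 10, 11, 12, 13}
B ∩ (B ∪ C) = {2, 3, 4, 5, 7, 10}
(B ∩ (B ∪ C))ᶜ = {1, 6, 8, 9, 11, 12, 13, 14}
(A ∪ B) ∪ (B ∩ (B ∪ C))ᶜ = {1, 2, 3, 4, 5, 6, 7, 8, 9, 10, 11, 12, 13, 14}
6 lies in both, so they are not disjoint.

No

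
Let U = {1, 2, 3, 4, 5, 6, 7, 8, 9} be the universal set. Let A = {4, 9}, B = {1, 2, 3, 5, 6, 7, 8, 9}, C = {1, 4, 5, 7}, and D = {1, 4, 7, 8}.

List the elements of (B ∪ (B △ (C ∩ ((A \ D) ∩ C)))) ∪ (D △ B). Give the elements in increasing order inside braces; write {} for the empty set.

{1, 2, 3, 4, 5, 6, 7, 8, 9}

A \ D = {9}
(A \ D) ∩ C = {}
C ∩ ((A \ D) ∩ C) = {}
B △ (C ∩ ((A \ D) ∩ C)) = {1, 2, 3, 5, 6, 7, 8, 9}
B ∪ (B △ (C ∩ ((A \ D) ∩ C))) = {1, 2, 3, 5, 6, 7, 8, 9}
D △ B = {2, 3, 4, 5, 6, 9}
(B ∪ (B △ (C ∩ ((A \ D) ∩ C)))) ∪ (D △ B) = {1, 2, 3, 4, 5, 6, 7, 8, 9}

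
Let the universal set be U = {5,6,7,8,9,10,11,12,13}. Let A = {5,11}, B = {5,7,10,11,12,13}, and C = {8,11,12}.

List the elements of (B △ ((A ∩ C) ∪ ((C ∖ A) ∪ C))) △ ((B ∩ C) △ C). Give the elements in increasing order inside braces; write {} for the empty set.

A ∩ C = {11}
C ∖ A = {8,12}
(C ∖ A) ∪ C = {8,11,12}
(A ∩ C) ∪ ((C ∖ A) ∪ C) = {8,11,12}
B △ ((A ∩ C) ∪ ((C ∖ A) ∪ C)) = {5,7,8,10,13}
B ∩ C = {11,12}
(B ∩ C) △ C = {8}
(B △ ((A ∩ C) ∪ ((C ∖ A) ∪ C))) △ ((B ∩ C) △ C) = {5,7,10,13}

{5,7,10,13}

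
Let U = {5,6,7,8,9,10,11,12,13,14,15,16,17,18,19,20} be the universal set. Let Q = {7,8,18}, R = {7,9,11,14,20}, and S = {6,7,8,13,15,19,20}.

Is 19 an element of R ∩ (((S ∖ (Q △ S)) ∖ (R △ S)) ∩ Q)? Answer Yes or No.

19 ∉ Q and 19 ∈ S, so 19 ∈ Q △ S
19 ∈ S and 19 ∈ (Q △ S), so 19 ∉ S ∖ (Q △ S)
19 ∉ R and 19 ∈ S, so 19 ∈ R △ S
19 ∉ (S ∖ (Q △ S)) and 19 ∈ (R △ S), so 19 ∉ (S ∖ (Q △ S)) ∖ (R △ S)
19 ∉ ((S ∖ (Q △ S)) ∖ (R △ S)) and 19 ∉ Q, so 19 ∉ ((S ∖ (Q △ S)) ∖ (R △ S)) ∩ Q
19 ∉ R and 19 ∉ (((S ∖ (Q △ S)) ∖ (R △ S)) ∩ Q), so 19 ∉ R ∩ (((S ∖ (Q △ S)) ∖ (R △ S)) ∩ Q)

No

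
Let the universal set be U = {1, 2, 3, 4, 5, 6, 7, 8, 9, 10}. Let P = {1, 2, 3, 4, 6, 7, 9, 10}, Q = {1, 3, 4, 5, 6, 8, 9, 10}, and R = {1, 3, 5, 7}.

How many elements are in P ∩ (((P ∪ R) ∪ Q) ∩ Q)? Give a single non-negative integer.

6

P ∪ R = {1, 2, 3, 4, 5, 6, 7, 9, 10}
(P ∪ R) ∪ Q = {1, 2, 3, 4, 5, 6, 7, 8, 9, 10}
((P ∪ R) ∪ Q) ∩ Q = {1, 3, 4, 5, 6, 8, 9, 10}
P ∩ (((P ∪ R) ∪ Q) ∩ Q) = {1, 3, 4, 6, 9, 10}
|P ∩ (((P ∪ R) ∪ Q) ∩ Q)| = 6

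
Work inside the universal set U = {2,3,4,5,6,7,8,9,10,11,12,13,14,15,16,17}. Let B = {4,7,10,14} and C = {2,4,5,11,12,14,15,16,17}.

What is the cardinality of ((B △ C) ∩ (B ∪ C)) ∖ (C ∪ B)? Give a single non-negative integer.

0

B △ C = {2,5,7,10,11,12,15,16,17}
B ∪ C = {2,4,5,7,10,11,12,14,15,16,17}
(B △ C) ∩ (B ∪ C) = {2,5,7,10,11,12,15,16,17}
C ∪ B = {2,4,5,7,10,11,12,14,15,16,17}
((B △ C) ∩ (B ∪ C)) ∖ (C ∪ B) = {}
|((B △ C) ∩ (B ∪ C)) ∖ (C ∪ B)| = 0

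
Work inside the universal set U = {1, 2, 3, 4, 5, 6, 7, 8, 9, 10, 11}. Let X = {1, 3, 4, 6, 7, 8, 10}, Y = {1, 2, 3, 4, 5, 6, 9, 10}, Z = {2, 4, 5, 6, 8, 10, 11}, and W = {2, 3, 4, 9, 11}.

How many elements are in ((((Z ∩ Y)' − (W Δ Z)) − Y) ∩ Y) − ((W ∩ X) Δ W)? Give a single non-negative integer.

Z ∩ Y = {2, 4, 5, 6, 10}
(Z ∩ Y)' = {1, 3, 7, 8, 9, 11}
W Δ Z = {3, 5, 6, 8, 9, 10}
(Z ∩ Y)' − (W Δ Z) = {1, 7, 11}
((Z ∩ Y)' − (W Δ Z)) − Y = {7, 11}
(((Z ∩ Y)' − (W Δ Z)) − Y) ∩ Y = {}
W ∩ X = {3, 4}
(W ∩ X) Δ W = {2, 9, 11}
((((Z ∩ Y)' − (W Δ Z)) − Y) ∩ Y) − ((W ∩ X) Δ W) = {}
|((((Z ∩ Y)' − (W Δ Z)) − Y) ∩ Y) − ((W ∩ X) Δ W)| = 0

0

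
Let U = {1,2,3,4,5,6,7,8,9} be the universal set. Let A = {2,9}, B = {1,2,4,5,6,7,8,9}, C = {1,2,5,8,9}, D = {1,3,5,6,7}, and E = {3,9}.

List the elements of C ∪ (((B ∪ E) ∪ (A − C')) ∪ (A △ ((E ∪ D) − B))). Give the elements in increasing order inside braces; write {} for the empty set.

{1,2,3,4,5,6,7,8,9}

B ∪ E = {1,2,3,4,5,6,7,8,9}
C' = {3,4,6,7}
A − C' = {2,9}
(B ∪ E) ∪ (A − C') = {1,2,3,4,5,6,7,8,9}
E ∪ D = {1,3,5,6,7,9}
(E ∪ D) − B = {3}
A △ ((E ∪ D) − B) = {2,3,9}
((B ∪ E) ∪ (A − C')) ∪ (A △ ((E ∪ D) − B)) = {1,2,3,4,5,6,7,8,9}
C ∪ (((B ∪ E) ∪ (A − C')) ∪ (A △ ((E ∪ D) − B))) = {1,2,3,4,5,6,7,8,9}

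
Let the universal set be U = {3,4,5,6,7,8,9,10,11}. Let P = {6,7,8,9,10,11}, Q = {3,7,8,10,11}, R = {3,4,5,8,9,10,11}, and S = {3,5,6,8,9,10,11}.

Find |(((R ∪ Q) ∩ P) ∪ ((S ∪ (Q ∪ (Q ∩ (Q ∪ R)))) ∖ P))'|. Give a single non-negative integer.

2

R ∪ Q = {3,4,5,7,8,9,10,11}
(R ∪ Q) ∩ P = {7,8,9,10,11}
Q ∪ R = {3,4,5,7,8,9,10,11}
Q ∩ (Q ∪ R) = {3,7,8,10,11}
Q ∪ (Q ∩ (Q ∪ R)) = {3,7,8,10,11}
S ∪ (Q ∪ (Q ∩ (Q ∪ R))) = {3,5,6,7,8,9,10,11}
(S ∪ (Q ∪ (Q ∩ (Q ∪ R)))) ∖ P = {3,5}
((R ∪ Q) ∩ P) ∪ ((S ∪ (Q ∪ (Q ∩ (Q ∪ R)))) ∖ P) = {3,5,7,8,9,10,11}
(((R ∪ Q) ∩ P) ∪ ((S ∪ (Q ∪ (Q ∩ (Q ∪ R)))) ∖ P))' = {4,6}
|(((R ∪ Q) ∩ P) ∪ ((S ∪ (Q ∪ (Q ∩ (Q ∪ R)))) ∖ P))'| = 2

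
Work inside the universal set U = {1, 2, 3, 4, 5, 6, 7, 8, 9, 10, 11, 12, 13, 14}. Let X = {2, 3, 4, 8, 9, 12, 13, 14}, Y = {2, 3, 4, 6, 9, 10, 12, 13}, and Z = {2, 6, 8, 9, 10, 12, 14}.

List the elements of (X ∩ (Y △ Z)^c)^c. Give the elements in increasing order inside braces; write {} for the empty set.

{1, 3, 4, 5, 6, 7, 8, 10, 11, 13, 14}

Y △ Z = {3, 4, 8, 13, 14}
(Y △ Z)^c = {1, 2, 5, 6, 7, 9, 10, 11, 12}
X ∩ (Y △ Z)^c = {2, 9, 12}
(X ∩ (Y △ Z)^c)^c = {1, 3, 4, 5, 6, 7, 8, 10, 11, 13, 14}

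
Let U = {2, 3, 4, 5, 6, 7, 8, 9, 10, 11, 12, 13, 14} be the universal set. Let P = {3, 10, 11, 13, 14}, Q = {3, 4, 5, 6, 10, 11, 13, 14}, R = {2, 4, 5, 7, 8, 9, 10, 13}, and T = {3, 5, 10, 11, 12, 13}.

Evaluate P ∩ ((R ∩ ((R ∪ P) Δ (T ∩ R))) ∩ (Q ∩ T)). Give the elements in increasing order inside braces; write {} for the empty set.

{}

R ∪ P = {2, 3, 4, 5, 7, 8, 9, 10, 11, 13, 14}
T ∩ R = {5, 10, 13}
(R ∪ P) Δ (T ∩ R) = {2, 3, 4, 7, 8, 9, 11, 14}
R ∩ ((R ∪ P) Δ (T ∩ R)) = {2, 4, 7, 8, 9}
Q ∩ T = {3, 5, 10, 11, 13}
(R ∩ ((R ∪ P) Δ (T ∩ R))) ∩ (Q ∩ T) = {}
P ∩ ((R ∩ ((R ∪ P) Δ (T ∩ R))) ∩ (Q ∩ T)) = {}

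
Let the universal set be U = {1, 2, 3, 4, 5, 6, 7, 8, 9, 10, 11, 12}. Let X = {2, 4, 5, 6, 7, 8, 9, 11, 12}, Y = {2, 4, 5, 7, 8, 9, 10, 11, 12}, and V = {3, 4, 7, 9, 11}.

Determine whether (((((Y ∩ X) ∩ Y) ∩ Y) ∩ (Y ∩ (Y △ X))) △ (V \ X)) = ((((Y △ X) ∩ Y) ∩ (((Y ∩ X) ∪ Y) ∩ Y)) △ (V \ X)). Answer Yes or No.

No

Y ∩ X = {2, 4, 5, 7, 8, 9, 11, 12}
(Y ∩ X) ∩ Y = {2, 4, 5, 7, 8, 9, 11, 12}
((Y ∩ X) ∩ Y) ∩ Y = {2, 4, 5, 7, 8, 9, 11, 12}
Y △ X = {6, 10}
Y ∩ (Y △ X) = {10}
(((Y ∩ X) ∩ Y) ∩ Y) ∩ (Y ∩ (Y △ X)) = {}
V \ X = {3}
((((Y ∩ X) ∩ Y) ∩ Y) ∩ (Y ∩ (Y △ X))) △ (V \ X) = {3}
(Y △ X) ∩ Y = {10}
(Y ∩ X) ∪ Y = {2, 4, 5, 7, 8, 9, 10, 11, 12}
((Y ∩ X) ∪ Y) ∩ Y = {2, 4, 5, 7, 8, 9, 10, 11, 12}
((Y △ X) ∩ Y) ∩ (((Y ∩ X) ∪ Y) ∩ Y) = {10}
(((Y △ X) ∩ Y) ∩ (((Y ∩ X) ∪ Y) ∩ Y)) △ (V \ X) = {3, 10}
10 ∈ (((Y △ X) ∩ Y) ∩ (((Y ∩ X) ∪ Y) ∩ Y)) △ (V \ X) but 10 ∉ ((((Y ∩ X) ∩ Y) ∩ Y) ∩ (Y ∩ (Y △ X))) △ (V \ X), so they differ.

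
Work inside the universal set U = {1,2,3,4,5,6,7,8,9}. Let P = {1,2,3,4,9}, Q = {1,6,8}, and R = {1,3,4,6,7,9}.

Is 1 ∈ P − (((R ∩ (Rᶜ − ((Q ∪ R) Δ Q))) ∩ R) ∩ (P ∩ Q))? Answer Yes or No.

1 ∈ R, so 1 ∉ Rᶜ
1 ∈ Q and 1 ∈ R, so 1 ∈ Q ∪ R
1 ∈ (Q ∪ R) and 1 ∈ Q, so 1 ∉ (Q ∪ R) Δ Q
1 ∉ Rᶜ and 1 ∉ ((Q ∪ R) Δ Q), so 1 ∉ Rᶜ − ((Q ∪ R) Δ Q)
1 ∈ R and 1 ∉ (Rᶜ − ((Q ∪ R) Δ Q)), so 1 ∉ R ∩ (Rᶜ − ((Q ∪ R) Δ Q))
1 ∉ (R ∩ (Rᶜ − ((Q ∪ R) Δ Q))) and 1 ∈ R, so 1 ∉ (R ∩ (Rᶜ − ((Q ∪ R) Δ Q))) ∩ R
1 ∈ P and 1 ∈ Q, so 1 ∈ P ∩ Q
1 ∉ ((R ∩ (Rᶜ − ((Q ∪ R) Δ Q))) ∩ R) and 1 ∈ (P ∩ Q), so 1 ∉ ((R ∩ (Rᶜ − ((Q ∪ R) Δ Q))) ∩ R) ∩ (P ∩ Q)
1 ∈ P and 1 ∉ (((R ∩ (Rᶜ − ((Q ∪ R) Δ Q))) ∩ R) ∩ (P ∩ Q)), so 1 ∈ P − (((R ∩ (Rᶜ − ((Q ∪ R) Δ Q))) ∩ R) ∩ (P ∩ Q))

Yes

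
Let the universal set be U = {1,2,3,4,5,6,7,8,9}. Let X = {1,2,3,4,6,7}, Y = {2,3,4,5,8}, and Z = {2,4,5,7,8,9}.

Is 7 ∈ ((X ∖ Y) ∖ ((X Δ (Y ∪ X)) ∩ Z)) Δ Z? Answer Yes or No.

7 ∈ X and 7 ∉ Y, so 7 ∈ X ∖ Y
7 ∉ Y and 7 ∈ X, so 7 ∈ Y ∪ X
7 ∈ X and 7 ∈ (Y ∪ X), so 7 ∉ X Δ (Y ∪ X)
7 ∉ (X Δ (Y ∪ X)) and 7 ∈ Z, so 7 ∉ (X Δ (Y ∪ X)) ∩ Z
7 ∈ (X ∖ Y) and 7 ∉ ((X Δ (Y ∪ X)) ∩ Z), so 7 ∈ (X ∖ Y) ∖ ((X Δ (Y ∪ X)) ∩ Z)
7 ∈ ((X ∖ Y) ∖ ((X Δ (Y ∪ X)) ∩ Z)) and 7 ∈ Z, so 7 ∉ ((X ∖ Y) ∖ ((X Δ (Y ∪ X)) ∩ Z)) Δ Z

No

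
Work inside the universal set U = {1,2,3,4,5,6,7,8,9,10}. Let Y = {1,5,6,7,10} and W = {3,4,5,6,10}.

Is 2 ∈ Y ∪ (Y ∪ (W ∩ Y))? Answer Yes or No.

2 ∉ W and 2 ∉ Y, so 2 ∉ W ∩ Y
2 ∉ Y and 2 ∉ (W ∩ Y), so 2 ∉ Y ∪ (W ∩ Y)
2 ∉ Y and 2 ∉ (Y ∪ (W ∩ Y)), so 2 ∉ Y ∪ (Y ∪ (W ∩ Y))

No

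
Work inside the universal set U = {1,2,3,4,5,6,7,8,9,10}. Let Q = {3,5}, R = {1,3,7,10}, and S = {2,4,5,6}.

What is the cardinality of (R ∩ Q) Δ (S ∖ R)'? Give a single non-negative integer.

R ∩ Q = {3}
S ∖ R = {2,4,5,6}
(S ∖ R)' = {1,3,7,8,9,10}
(R ∩ Q) Δ (S ∖ R)' = {1,7,8,9,10}
|(R ∩ Q) Δ (S ∖ R)'| = 5

5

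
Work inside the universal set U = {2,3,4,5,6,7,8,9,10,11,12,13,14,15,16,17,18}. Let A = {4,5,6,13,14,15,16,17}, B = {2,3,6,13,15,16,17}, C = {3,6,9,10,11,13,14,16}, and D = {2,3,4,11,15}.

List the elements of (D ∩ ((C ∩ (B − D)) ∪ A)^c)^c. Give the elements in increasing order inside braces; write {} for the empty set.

{4,5,6,7,8,9,10,12,13,14,15,16,17,18}

B − D = {6,13,16,17}
C ∩ (B − D) = {6,13,16}
(C ∩ (B − D)) ∪ A = {4,5,6,13,14,15,16,17}
((C ∩ (B − D)) ∪ A)^c = {2,3,7,8,9,10,11,12,18}
D ∩ ((C ∩ (B − D)) ∪ A)^c = {2,3,11}
(D ∩ ((C ∩ (B − D)) ∪ A)^c)^c = {4,5,6,7,8,9,10,12,13,14,15,16,17,18}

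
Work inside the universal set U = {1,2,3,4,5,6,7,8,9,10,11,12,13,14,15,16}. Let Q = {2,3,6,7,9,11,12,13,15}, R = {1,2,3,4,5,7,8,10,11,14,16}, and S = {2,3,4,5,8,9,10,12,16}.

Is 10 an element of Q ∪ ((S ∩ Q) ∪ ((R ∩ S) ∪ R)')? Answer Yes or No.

10 ∈ S and 10 ∉ Q, so 10 ∉ S ∩ Q
10 ∈ R and 10 ∈ S, so 10 ∈ R ∩ S
10 ∈ (R ∩ S) and 10 ∈ R, so 10 ∈ (R ∩ S) ∪ R
10 ∉ ((R ∩ S) ∪ R)' since 10 ∈ ((R ∩ S) ∪ R)
10 ∉ (S ∩ Q) and 10 ∉ ((R ∩ S) ∪ R)', so 10 ∉ (S ∩ Q) ∪ ((R ∩ S) ∪ R)'
10 ∉ Q and 10 ∉ ((S ∩ Q) ∪ ((R ∩ S) ∪ R)'), so 10 ∉ Q ∪ ((S ∩ Q) ∪ ((R ∩ S) ∪ R)')

No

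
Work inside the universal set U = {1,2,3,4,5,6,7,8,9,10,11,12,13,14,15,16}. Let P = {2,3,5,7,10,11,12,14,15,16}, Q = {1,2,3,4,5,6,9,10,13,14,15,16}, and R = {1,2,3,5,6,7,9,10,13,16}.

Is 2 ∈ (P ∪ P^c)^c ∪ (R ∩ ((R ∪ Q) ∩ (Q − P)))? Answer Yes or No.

No

2 ∈ P, so 2 ∉ P^c
2 ∈ P and 2 ∉ P^c, so 2 ∈ P ∪ P^c
2 ∉ (P ∪ P^c)^c since 2 ∈ (P ∪ P^c)
2 ∈ R and 2 ∈ Q, so 2 ∈ R ∪ Q
2 ∈ Q and 2 ∈ P, so 2 ∉ Q − P
2 ∈ (R ∪ Q) and 2 ∉ (Q − P), so 2 ∉ (R ∪ Q) ∩ (Q − P)
2 ∈ R and 2 ∉ ((R ∪ Q) ∩ (Q − P)), so 2 ∉ R ∩ ((R ∪ Q) ∩ (Q − P))
2 ∉ (P ∪ P^c)^c and 2 ∉ (R ∩ ((R ∪ Q) ∩ (Q − P))), so 2 ∉ (P ∪ P^c)^c ∪ (R ∩ ((R ∪ Q) ∩ (Q − P)))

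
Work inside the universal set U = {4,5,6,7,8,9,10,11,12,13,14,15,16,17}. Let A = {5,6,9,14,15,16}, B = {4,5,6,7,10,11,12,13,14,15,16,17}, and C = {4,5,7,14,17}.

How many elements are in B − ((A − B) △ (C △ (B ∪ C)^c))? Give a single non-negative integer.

7

A − B = {9}
B ∪ C = {4,5,6,7,10,11,12,13,14,15,16,17}
(B ∪ C)^c = {8,9}
C △ (B ∪ C)^c = {4,5,7,8,9,14,17}
(A − B) △ (C △ (B ∪ C)^c) = {4,5,7,8,14,17}
B − ((A − B) △ (C △ (B ∪ C)^c)) = {6,10,11,12,13,15,16}
|B − ((A − B) △ (C △ (B ∪ C)^c))| = 7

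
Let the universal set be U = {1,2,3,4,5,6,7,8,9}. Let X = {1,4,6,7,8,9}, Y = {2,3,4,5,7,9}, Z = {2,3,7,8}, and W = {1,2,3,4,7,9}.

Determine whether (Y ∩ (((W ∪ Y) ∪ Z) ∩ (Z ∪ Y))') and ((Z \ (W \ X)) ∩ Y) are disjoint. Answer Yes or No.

W ∪ Y = {1,2,3,4,5,7,9}
(W ∪ Y) ∪ Z = {1,2,3,4,5,7,8,9}
Z ∪ Y = {2,3,4,5,7,8,9}
((W ∪ Y) ∪ Z) ∩ (Z ∪ Y) = {2,3,4,5,7,8,9}
(((W ∪ Y) ∪ Z) ∩ (Z ∪ Y))' = {1,6}
Y ∩ (((W ∪ Y) ∪ Z) ∩ (Z ∪ Y))' = {}
W \ X = {2,3}
Z \ (W \ X) = {7,8}
(Z \ (W \ X)) ∩ Y = {7}
{} and {7} share no elements.

Yes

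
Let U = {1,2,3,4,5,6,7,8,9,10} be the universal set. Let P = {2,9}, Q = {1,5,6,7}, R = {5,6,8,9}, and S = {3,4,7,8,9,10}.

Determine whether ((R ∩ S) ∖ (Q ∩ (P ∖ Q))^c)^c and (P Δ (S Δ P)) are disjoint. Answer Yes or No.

R ∩ S = {8,9}
P ∖ Q = {2,9}
Q ∩ (P ∖ Q) = {}
(Q ∩ (P ∖ Q))^c = {1,2,3,4,5,6,7,8,9,10}
(R ∩ S) ∖ (Q ∩ (P ∖ Q))^c = {}
((R ∩ S) ∖ (Q ∩ (P ∖ Q))^c)^c = {1,2,3,4,5,6,7,8,9,10}
S Δ P = {2,3,4,7,8,10}
P Δ (S Δ P) = {3,4,7,8,9,10}
3 lies in both, so they are not disjoint.

No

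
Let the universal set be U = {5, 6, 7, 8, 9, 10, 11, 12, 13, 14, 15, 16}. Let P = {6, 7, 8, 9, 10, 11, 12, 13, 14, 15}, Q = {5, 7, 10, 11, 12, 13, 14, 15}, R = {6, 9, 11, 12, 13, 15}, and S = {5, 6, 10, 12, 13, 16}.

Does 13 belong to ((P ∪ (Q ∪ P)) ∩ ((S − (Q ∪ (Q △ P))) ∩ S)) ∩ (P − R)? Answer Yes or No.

13 ∈ Q and 13 ∈ P, so 13 ∈ Q ∪ P
13 ∈ P and 13 ∈ (Q ∪ P), so 13 ∈ P ∪ (Q ∪ P)
13 ∈ Q and 13 ∈ P, so 13 ∉ Q △ P
13 ∈ Q and 13 ∉ (Q △ P), so 13 ∈ Q ∪ (Q △ P)
13 ∈ S and 13 ∈ (Q ∪ (Q △ P)), so 13 ∉ S − (Q ∪ (Q △ P))
13 ∉ (S − (Q ∪ (Q △ P))) and 13 ∈ S, so 13 ∉ (S − (Q ∪ (Q △ P))) ∩ S
13 ∈ (P ∪ (Q ∪ P)) and 13 ∉ ((S − (Q ∪ (Q △ P))) ∩ S), so 13 ∉ (P ∪ (Q ∪ P)) ∩ ((S − (Q ∪ (Q △ P))) ∩ S)
13 ∈ P and 13 ∈ R, so 13 ∉ P − R
13 ∉ ((P ∪ (Q ∪ P)) ∩ ((S − (Q ∪ (Q △ P))) ∩ S)) and 13 ∉ (P − R), so 13 ∉ ((P ∪ (Q ∪ P)) ∩ ((S − (Q ∪ (Q △ P))) ∩ S)) ∩ (P − R)

No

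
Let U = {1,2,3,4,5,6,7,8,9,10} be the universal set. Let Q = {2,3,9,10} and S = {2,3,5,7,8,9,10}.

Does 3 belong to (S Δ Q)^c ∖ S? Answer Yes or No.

No

3 ∈ S and 3 ∈ Q, so 3 ∉ S Δ Q
3 ∈ (S Δ Q)^c since 3 ∉ (S Δ Q)
3 ∈ (S Δ Q)^c and 3 ∈ S, so 3 ∉ (S Δ Q)^c ∖ S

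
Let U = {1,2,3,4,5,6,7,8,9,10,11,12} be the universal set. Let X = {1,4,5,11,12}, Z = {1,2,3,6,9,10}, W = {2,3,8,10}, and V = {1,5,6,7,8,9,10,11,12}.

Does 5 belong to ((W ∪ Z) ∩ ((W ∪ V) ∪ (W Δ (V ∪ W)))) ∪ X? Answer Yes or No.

5 ∉ W and 5 ∉ Z, so 5 ∉ W ∪ Z
5 ∉ W and 5 ∈ V, so 5 ∈ W ∪ V
5 ∈ V and 5 ∉ W, so 5 ∈ V ∪ W
5 ∉ W and 5 ∈ (V ∪ W), so 5 ∈ W Δ (V ∪ W)
5 ∈ (W ∪ V) and 5 ∈ (W Δ (V ∪ W)), so 5 ∈ (W ∪ V) ∪ (W Δ (V ∪ W))
5 ∉ (W ∪ Z) and 5 ∈ ((W ∪ V) ∪ (W Δ (V ∪ W))), so 5 ∉ (W ∪ Z) ∩ ((W ∪ V) ∪ (W Δ (V ∪ W)))
5 ∉ ((W ∪ Z) ∩ ((W ∪ V) ∪ (W Δ (V ∪ W)))) and 5 ∈ X, so 5 ∈ ((W ∪ Z) ∩ ((W ∪ V) ∪ (W Δ (V ∪ W)))) ∪ X

Yes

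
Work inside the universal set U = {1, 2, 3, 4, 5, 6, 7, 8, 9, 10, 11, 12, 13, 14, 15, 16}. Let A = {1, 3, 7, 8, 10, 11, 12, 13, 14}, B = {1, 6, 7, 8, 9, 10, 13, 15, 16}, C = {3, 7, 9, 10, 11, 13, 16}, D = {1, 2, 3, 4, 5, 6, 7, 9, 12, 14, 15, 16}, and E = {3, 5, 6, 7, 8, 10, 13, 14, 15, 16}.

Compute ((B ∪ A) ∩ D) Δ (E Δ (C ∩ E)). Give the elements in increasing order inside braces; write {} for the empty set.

B ∪ A = {1, 3, 6, 7, 8, 9, 10, 11, 12, 13, 14, 15, 16}
(B ∪ A) ∩ D = {1, 3, 6, 7, 9, 12, 14, 15, 16}
C ∩ E = {3, 7, 10, 13, 16}
E Δ (C ∩ E) = {5, 6, 8, 14, 15}
((B ∪ A) ∩ D) Δ (E Δ (C ∩ E)) = {1, 3, 5, 7, 8, 9, 12, 16}

{1, 3, 5, 7, 8, 9, 12, 16}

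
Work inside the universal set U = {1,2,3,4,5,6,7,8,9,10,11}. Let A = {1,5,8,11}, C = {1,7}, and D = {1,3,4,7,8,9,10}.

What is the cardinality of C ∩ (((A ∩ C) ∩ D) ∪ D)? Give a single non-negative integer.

A ∩ C = {1}
(A ∩ C) ∩ D = {1}
((A ∩ C) ∩ D) ∪ D = {1,3,4,7,8,9,10}
C ∩ (((A ∩ C) ∩ D) ∪ D) = {1,7}
|C ∩ (((A ∩ C) ∩ D) ∪ D)| = 2

2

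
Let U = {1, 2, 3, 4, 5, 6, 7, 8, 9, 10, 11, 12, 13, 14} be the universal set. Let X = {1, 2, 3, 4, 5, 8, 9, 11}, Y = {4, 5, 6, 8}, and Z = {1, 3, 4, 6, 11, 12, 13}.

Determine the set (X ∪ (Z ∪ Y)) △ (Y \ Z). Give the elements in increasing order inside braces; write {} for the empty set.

{1, 2, 3, 4, 6, 9, 11, 12, 13}

Z ∪ Y = {1, 3, 4, 5, 6, 8, 11, 12, 13}
X ∪ (Z ∪ Y) = {1, 2, 3, 4, 5, 6, 8, 9, 11, 12, 13}
Y \ Z = {5, 8}
(X ∪ (Z ∪ Y)) △ (Y \ Z) = {1, 2, 3, 4, 6, 9, 11, 12, 13}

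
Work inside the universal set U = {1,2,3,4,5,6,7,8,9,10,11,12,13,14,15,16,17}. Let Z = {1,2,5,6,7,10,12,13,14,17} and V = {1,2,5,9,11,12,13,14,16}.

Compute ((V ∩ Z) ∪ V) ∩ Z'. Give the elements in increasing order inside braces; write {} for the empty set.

V ∩ Z = {1,2,5,12,13,14}
(V ∩ Z) ∪ V = {1,2,5,9,11,12,13,14,16}
Z' = {3,4,8,9,11,15,16}
((V ∩ Z) ∪ V) ∩ Z' = {9,11,16}

{9,11,16}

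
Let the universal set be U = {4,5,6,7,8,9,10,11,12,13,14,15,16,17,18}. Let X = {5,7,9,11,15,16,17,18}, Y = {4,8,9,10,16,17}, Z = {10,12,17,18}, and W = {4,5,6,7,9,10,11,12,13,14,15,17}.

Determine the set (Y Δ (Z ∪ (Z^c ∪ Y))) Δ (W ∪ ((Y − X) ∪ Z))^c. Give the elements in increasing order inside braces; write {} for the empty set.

{5,6,7,11,12,13,14,15,16,18}

Z^c = {4,5,6,7,8,9,11,13,14,15,16}
Z^c ∪ Y = {4,5,6,7,8,9,10,11,13,14,15,16,17}
Z ∪ (Z^c ∪ Y) = {4,5,6,7,8,9,10,11,12,13,14,15,16,17,18}
Y Δ (Z ∪ (Z^c ∪ Y)) = {5,6,7,11,12,13,14,15,18}
Y − X = {4,8,10}
(Y − X) ∪ Z = {4,8,10,12,17,18}
W ∪ ((Y − X) ∪ Z) = {4,5,6,7,8,9,10,11,12,13,14,15,17,18}
(W ∪ ((Y − X) ∪ Z))^c = {16}
(Y Δ (Z ∪ (Z^c ∪ Y))) Δ (W ∪ ((Y − X) ∪ Z))^c = {5,6,7,11,12,13,14,15,16,18}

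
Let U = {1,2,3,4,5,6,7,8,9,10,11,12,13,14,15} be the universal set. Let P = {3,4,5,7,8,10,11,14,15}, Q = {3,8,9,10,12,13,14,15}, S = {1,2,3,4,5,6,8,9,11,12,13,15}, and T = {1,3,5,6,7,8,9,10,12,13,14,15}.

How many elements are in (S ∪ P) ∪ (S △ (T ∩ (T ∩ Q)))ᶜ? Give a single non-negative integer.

15

S ∪ P = {1,2,3,4,5,6,7,8,9,10,11,12,13,14,15}
T ∩ Q = {3,8,9,10,12,13,14,15}
T ∩ (T ∩ Q) = {3,8,9,10,12,13,14,15}
S △ (T ∩ (T ∩ Q)) = {1,2,4,5,6,10,11,14}
(S △ (T ∩ (T ∩ Q)))ᶜ = {3,7,8,9,12,13,15}
(S ∪ P) ∪ (S △ (T ∩ (T ∩ Q)))ᶜ = {1,2,3,4,5,6,7,8,9,10,11,12,13,14,15}
|(S ∪ P) ∪ (S △ (T ∩ (T ∩ Q)))ᶜ| = 15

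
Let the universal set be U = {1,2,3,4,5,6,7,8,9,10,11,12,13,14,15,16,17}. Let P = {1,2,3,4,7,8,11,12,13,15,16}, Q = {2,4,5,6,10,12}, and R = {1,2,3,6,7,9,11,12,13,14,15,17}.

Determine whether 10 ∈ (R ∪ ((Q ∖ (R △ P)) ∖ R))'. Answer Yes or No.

10 ∉ R and 10 ∉ P, so 10 ∉ R △ P
10 ∈ Q and 10 ∉ (R △ P), so 10 ∈ Q ∖ (R △ P)
10 ∈ (Q ∖ (R △ P)) and 10 ∉ R, so 10 ∈ (Q ∖ (R △ P)) ∖ R
10 ∉ R and 10 ∈ ((Q ∖ (R △ P)) ∖ R), so 10 ∈ R ∪ ((Q ∖ (R △ P)) ∖ R)
10 ∉ (R ∪ ((Q ∖ (R △ P)) ∖ R))' since 10 ∈ (R ∪ ((Q ∖ (R △ P)) ∖ R))

No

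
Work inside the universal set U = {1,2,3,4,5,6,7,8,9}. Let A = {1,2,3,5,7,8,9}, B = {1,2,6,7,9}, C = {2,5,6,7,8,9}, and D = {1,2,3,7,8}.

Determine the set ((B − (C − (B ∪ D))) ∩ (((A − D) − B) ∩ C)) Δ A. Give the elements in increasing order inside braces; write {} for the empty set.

B ∪ D = {1,2,3,6,7,8,9}
C − (B ∪ D) = {5}
B − (C − (B ∪ D)) = {1,2,6,7,9}
A − D = {5,9}
(A − D) − B = {5}
((A − D) − B) ∩ C = {5}
(B − (C − (B ∪ D))) ∩ (((A − D) − B) ∩ C) = {}
((B − (C − (B ∪ D))) ∩ (((A − D) − B) ∩ C)) Δ A = {1,2,3,5,7,8,9}

{1,2,3,5,7,8,9}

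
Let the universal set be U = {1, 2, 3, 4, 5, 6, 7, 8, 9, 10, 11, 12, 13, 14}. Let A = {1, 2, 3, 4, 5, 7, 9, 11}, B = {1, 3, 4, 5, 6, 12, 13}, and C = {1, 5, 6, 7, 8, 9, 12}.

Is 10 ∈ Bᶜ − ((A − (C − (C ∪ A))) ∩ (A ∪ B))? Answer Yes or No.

Yes

10 ∉ B, so 10 ∈ Bᶜ
10 ∉ C and 10 ∉ A, so 10 ∉ C ∪ A
10 ∉ C and 10 ∉ (C ∪ A), so 10 ∉ C − (C ∪ A)
10 ∉ A and 10 ∉ (C − (C ∪ A)), so 10 ∉ A − (C − (C ∪ A))
10 ∉ A and 10 ∉ B, so 10 ∉ A ∪ B
10 ∉ (A − (C − (C ∪ A))) and 10 ∉ (A ∪ B), so 10 ∉ (A − (C − (C ∪ A))) ∩ (A ∪ B)
10 ∈ Bᶜ and 10 ∉ ((A − (C − (C ∪ A))) ∩ (A ∪ B)), so 10 ∈ Bᶜ − ((A − (C − (C ∪ A))) ∩ (A ∪ B))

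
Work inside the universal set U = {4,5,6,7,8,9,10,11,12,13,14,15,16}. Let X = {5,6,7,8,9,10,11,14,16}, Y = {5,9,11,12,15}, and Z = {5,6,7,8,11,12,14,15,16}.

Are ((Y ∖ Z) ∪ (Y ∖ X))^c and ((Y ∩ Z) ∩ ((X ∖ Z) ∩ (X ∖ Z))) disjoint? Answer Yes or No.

Yes

Y ∖ Z = {9}
Y ∖ X = {12,15}
(Y ∖ Z) ∪ (Y ∖ X) = {9,12,15}
((Y ∖ Z) ∪ (Y ∖ X))^c = {4,5,6,7,8,10,11,13,14,16}
Y ∩ Z = {5,11,12,15}
X ∖ Z = {9,10}
(X ∖ Z) ∩ (X ∖ Z) = {9,10}
(Y ∩ Z) ∩ ((X ∖ Z) ∩ (X ∖ Z)) = {}
{4,5,6,7,8,10,11,13,14,16} and {} share no elements.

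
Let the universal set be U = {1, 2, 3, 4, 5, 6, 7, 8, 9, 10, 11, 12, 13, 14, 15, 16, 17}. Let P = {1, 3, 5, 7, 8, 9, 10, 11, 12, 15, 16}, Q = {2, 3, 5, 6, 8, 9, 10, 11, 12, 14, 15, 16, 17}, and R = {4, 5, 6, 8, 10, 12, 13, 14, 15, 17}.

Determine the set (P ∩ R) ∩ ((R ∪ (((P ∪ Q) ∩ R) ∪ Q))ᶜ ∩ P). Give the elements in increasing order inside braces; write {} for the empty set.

P ∩ R = {5, 8, 10, 12, 15}
P ∪ Q = {1, 2, 3, 5, 6, 7, 8, 9, 10, 11, 12, 14, 15, 16, 17}
(P ∪ Q) ∩ R = {5, 6, 8, 10, 12, 14, 15, 17}
((P ∪ Q) ∩ R) ∪ Q = {2, 3, 5, 6, 8, 9, 10, 11, 12, 14, 15, 16, 17}
R ∪ (((P ∪ Q) ∩ R) ∪ Q) = {2, 3, 4, 5, 6, 8, 9, 10, 11, 12, 13, 14, 15, 16, 17}
(R ∪ (((P ∪ Q) ∩ R) ∪ Q))ᶜ = {1, 7}
(R ∪ (((P ∪ Q) ∩ R) ∪ Q))ᶜ ∩ P = {1, 7}
(P ∩ R) ∩ ((R ∪ (((P ∪ Q) ∩ R) ∪ Q))ᶜ ∩ P) = {}

{}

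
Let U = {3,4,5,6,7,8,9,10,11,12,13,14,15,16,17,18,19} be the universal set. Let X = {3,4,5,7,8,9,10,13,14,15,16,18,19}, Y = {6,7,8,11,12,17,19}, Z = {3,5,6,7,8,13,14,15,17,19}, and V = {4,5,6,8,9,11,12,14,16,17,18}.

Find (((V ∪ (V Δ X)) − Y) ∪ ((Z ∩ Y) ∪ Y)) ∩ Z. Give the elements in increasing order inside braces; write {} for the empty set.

{3,5,6,7,8,13,14,15,17,19}

V Δ X = {3,6,7,10,11,12,13,15,17,19}
V ∪ (V Δ X) = {3,4,5,6,7,8,9,10,11,12,13,14,15,16,17,18,19}
(V ∪ (V Δ X)) − Y = {3,4,5,9,10,13,14,15,16,18}
Z ∩ Y = {6,7,8,17,19}
(Z ∩ Y) ∪ Y = {6,7,8,11,12,17,19}
((V ∪ (V Δ X)) − Y) ∪ ((Z ∩ Y) ∪ Y) = {3,4,5,6,7,8,9,10,11,12,13,14,15,16,17,18,19}
(((V ∪ (V Δ X)) − Y) ∪ ((Z ∩ Y) ∪ Y)) ∩ Z = {3,5,6,7,8,13,14,15,17,19}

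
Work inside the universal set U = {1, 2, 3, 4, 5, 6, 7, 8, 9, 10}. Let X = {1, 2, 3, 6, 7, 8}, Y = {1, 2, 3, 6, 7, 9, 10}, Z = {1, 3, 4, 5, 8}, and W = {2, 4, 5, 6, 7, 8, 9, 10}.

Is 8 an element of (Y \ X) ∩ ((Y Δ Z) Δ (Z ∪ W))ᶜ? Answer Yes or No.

8 ∉ Y and 8 ∈ X, so 8 ∉ Y \ X
8 ∉ Y and 8 ∈ Z, so 8 ∈ Y Δ Z
8 ∈ Z and 8 ∈ W, so 8 ∈ Z ∪ W
8 ∈ (Y Δ Z) and 8 ∈ (Z ∪ W), so 8 ∉ (Y Δ Z) Δ (Z ∪ W)
8 ∈ ((Y Δ Z) Δ (Z ∪ W))ᶜ since 8 ∉ ((Y Δ Z) Δ (Z ∪ W))
8 ∉ (Y \ X) and 8 ∈ ((Y Δ Z) Δ (Z ∪ W))ᶜ, so 8 ∉ (Y \ X) ∩ ((Y Δ Z) Δ (Z ∪ W))ᶜ

No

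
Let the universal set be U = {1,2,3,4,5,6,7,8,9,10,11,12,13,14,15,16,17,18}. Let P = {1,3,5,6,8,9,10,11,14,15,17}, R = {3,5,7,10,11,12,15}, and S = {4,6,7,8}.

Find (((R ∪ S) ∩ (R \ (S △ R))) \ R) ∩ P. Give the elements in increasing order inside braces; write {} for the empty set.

R ∪ S = {3,4,5,6,7,8,10,11,12,15}
S △ R = {3,4,5,6,8,10,11,12,15}
R \ (S △ R) = {7}
(R ∪ S) ∩ (R \ (S △ R)) = {7}
((R ∪ S) ∩ (R \ (S △ R))) \ R = {}
(((R ∪ S) ∩ (R \ (S △ R))) \ R) ∩ P = {}

{}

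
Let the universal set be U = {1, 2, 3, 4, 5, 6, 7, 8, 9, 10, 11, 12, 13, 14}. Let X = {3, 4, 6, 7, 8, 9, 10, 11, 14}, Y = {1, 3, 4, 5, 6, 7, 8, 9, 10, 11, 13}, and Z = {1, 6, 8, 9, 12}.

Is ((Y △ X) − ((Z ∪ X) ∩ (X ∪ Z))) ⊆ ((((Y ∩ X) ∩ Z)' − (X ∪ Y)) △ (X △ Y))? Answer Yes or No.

Y △ X = {1, 5, 13, 14}
Z ∪ X = {1, 3, 4, 6, 7, 8, 9, 10, 11, 12, 14}
X ∪ Z = {1, 3, 4, 6, 7, 8, 9, 10, 11, 12, 14}
(Z ∪ X) ∩ (X ∪ Z) = {1, 3, 4, 6, 7, 8, 9, 10, 11, 12, 14}
(Y △ X) − ((Z ∪ X) ∩ (X ∪ Z)) = {5, 13}
Y ∩ X = {3, 4, 6, 7, 8, 9, 10, 11}
(Y ∩ X) ∩ Z = {6, 8, 9}
((Y ∩ X) ∩ Z)' = {1, 2, 3, 4, 5, 7, 10, 11, 12, 13, 14}
X ∪ Y = {1, 3, 4, 5, 6, 7, 8, 9, 10, 11, 13, 14}
((Y ∩ X) ∩ Z)' − (X ∪ Y) = {2, 12}
X △ Y = {1, 5, 13, 14}
(((Y ∩ X) ∩ Z)' − (X ∪ Y)) △ (X △ Y) = {1, 2, 5, 12, 13, 14}
Every element of {5, 13} is in {1, 2, 5, 12, 13, 14}, so (Y △ X) − ((Z ∪ X) ∩ (X ∪ Z)) ⊆ (((Y ∩ X) ∩ Z)' − (X ∪ Y)) △ (X △ Y).

Yes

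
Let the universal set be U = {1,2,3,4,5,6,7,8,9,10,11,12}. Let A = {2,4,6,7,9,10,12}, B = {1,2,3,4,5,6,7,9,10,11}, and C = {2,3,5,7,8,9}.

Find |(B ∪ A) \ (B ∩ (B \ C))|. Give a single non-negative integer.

B ∪ A = {1,2,3,4,5,6,7,9,10,11,12}
B \ C = {1,4,6,10,11}
B ∩ (B \ C) = {1,4,6,10,11}
(B ∪ A) \ (B ∩ (B \ C)) = {2,3,5,7,9,12}
|(B ∪ A) \ (B ∩ (B \ C))| = 6

6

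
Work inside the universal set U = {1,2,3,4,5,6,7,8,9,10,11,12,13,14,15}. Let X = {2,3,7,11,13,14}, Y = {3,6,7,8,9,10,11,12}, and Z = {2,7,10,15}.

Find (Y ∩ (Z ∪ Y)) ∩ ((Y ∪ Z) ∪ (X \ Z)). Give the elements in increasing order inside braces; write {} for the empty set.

Z ∪ Y = {2,3,6,7,8,9,10,11,12,15}
Y ∩ (Z ∪ Y) = {3,6,7,8,9,10,11,12}
Y ∪ Z = {2,3,6,7,8,9,10,11,12,15}
X \ Z = {3,11,13,14}
(Y ∪ Z) ∪ (X \ Z) = {2,3,6,7,8,9,10,11,12,13,14,15}
(Y ∩ (Z ∪ Y)) ∩ ((Y ∪ Z) ∪ (X \ Z)) = {3,6,7,8,9,10,11,12}

{3,6,7,8,9,10,11,12}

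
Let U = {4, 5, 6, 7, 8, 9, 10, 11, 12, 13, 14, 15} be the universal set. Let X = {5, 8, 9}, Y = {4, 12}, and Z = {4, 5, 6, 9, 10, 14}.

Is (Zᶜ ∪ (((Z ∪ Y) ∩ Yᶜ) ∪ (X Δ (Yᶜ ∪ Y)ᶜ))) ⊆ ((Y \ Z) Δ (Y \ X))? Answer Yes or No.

Zᶜ = {7, 8, 11, 12, 13, 15}
Z ∪ Y = {4, 5, 6, 9, 10, 12, 14}
Yᶜ = {5, 6, 7, 8, 9, 10, 11, 13, 14, 15}
(Z ∪ Y) ∩ Yᶜ = {5, 6, 9, 10, 14}
Yᶜ ∪ Y = {4, 5, 6, 7, 8, 9, 10, 11, 12, 13, 14, 15}
(Yᶜ ∪ Y)ᶜ = {}
X Δ (Yᶜ ∪ Y)ᶜ = {5, 8, 9}
((Z ∪ Y) ∩ Yᶜ) ∪ (X Δ (Yᶜ ∪ Y)ᶜ) = {5, 6, 8, 9, 10, 14}
Zᶜ ∪ (((Z ∪ Y) ∩ Yᶜ) ∪ (X Δ (Yᶜ ∪ Y)ᶜ)) = {5, 6, 7, 8, 9, 10, 11, 12, 13, 14, 15}
Y \ Z = {12}
Y \ X = {4, 12}
(Y \ Z) Δ (Y \ X) = {4}
5 ∈ Zᶜ ∪ (((Z ∪ Y) ∩ Yᶜ) ∪ (X Δ (Yᶜ ∪ Y)ᶜ)) but 5 ∉ (Y \ Z) Δ (Y \ X), so the inclusion fails.

No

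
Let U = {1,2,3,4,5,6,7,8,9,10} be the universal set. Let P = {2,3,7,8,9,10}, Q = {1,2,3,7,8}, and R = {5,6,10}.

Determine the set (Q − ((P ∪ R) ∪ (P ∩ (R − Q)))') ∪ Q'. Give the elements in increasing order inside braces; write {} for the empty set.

P ∪ R = {2,3,5,6,7,8,9,10}
R − Q = {5,6,10}
P ∩ (R − Q) = {10}
(P ∪ R) ∪ (P ∩ (R − Q)) = {2,3,5,6,7,8,9,10}
((P ∪ R) ∪ (P ∩ (R − Q)))' = {1,4}
Q − ((P ∪ R) ∪ (P ∩ (R − Q)))' = {2,3,7,8}
Q' = {4,5,6,9,10}
(Q − ((P ∪ R) ∪ (P ∩ (R − Q)))') ∪ Q' = {2,3,4,5,6,7,8,9,10}

{2,3,4,5,6,7,8,9,10}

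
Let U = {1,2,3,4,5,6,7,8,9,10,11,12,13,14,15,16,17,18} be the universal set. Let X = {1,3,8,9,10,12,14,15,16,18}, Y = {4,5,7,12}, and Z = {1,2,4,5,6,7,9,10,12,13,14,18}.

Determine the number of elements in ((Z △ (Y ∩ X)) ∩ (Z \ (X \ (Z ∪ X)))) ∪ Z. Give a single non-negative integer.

Y ∩ X = {12}
Z △ (Y ∩ X) = {1,2,4,5,6,7,9,10,13,14,18}
Z ∪ X = {1,2,3,4,5,6,7,8,9,10,12,13,14,15,16,18}
X \ (Z ∪ X) = {}
Z \ (X \ (Z ∪ X)) = {1,2,4,5,6,7,9,10,12,13,14,18}
(Z △ (Y ∩ X)) ∩ (Z \ (X \ (Z ∪ X))) = {1,2,4,5,6,7,9,10,13,14,18}
((Z △ (Y ∩ X)) ∩ (Z \ (X \ (Z ∪ X)))) ∪ Z = {1,2,4,5,6,7,9,10,12,13,14,18}
|((Z △ (Y ∩ X)) ∩ (Z \ (X \ (Z ∪ X)))) ∪ Z| = 12

12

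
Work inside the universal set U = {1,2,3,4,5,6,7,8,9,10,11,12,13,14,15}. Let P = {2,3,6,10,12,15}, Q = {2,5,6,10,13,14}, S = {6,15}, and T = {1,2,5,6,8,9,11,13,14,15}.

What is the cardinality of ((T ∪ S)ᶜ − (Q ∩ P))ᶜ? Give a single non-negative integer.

11

T ∪ S = {1,2,5,6,8,9,11,13,14,15}
(T ∪ S)ᶜ = {3,4,7,10,12}
Q ∩ P = {2,6,10}
(T ∪ S)ᶜ − (Q ∩ P) = {3,4,7,12}
((T ∪ S)ᶜ − (Q ∩ P))ᶜ = {1,2,5,6,8,9,10,11,13,14,15}
|((T ∪ S)ᶜ − (Q ∩ P))ᶜ| = 11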